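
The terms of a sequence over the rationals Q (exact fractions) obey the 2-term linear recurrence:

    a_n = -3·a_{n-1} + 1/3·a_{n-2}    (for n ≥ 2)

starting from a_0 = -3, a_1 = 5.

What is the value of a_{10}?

a_2 = -3·5 + 1/3·-3 = -16
a_3 = -3·-16 + 1/3·5 = 149/3
a_4 = -3·149/3 + 1/3·-16 = -463/3
a_5 = -3·-463/3 + 1/3·149/3 = 4316/9
a_6 = -3·4316/9 + 1/3·-463/3 = -13411/9
a_7 = -3·-13411/9 + 1/3·4316/9 = 125015/27
a_8 = -3·125015/27 + 1/3·-13411/9 = -388456/27
a_9 = -3·-388456/27 + 1/3·125015/27 = 3621119/81
a_10 = -3·3621119/81 + 1/3·-388456/27 = -11251813/81

-11251813/81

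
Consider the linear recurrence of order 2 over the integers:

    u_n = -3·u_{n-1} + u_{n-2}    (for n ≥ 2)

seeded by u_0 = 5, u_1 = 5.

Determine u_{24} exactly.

-2744534033995

u_2 = -3·5 + 1·5 = -10
u_3 = -3·-10 + 1·5 = 35
u_4 = -3·35 + 1·-10 = -115
u_5 = -3·-115 + 1·35 = 380
u_6 = -3·380 + 1·-115 = -1255
u_7 = -3·-1255 + 1·380 = 4145
u_8 = -3·4145 + 1·-1255 = -13690
u_9 = -3·-13690 + 1·4145 = 45215
u_10 = -3·45215 + 1·-13690 = -149335
u_11 = -3·-149335 + 1·45215 = 493220
u_12 = -3·493220 + 1·-149335 = -1628995
u_13 = -3·-1628995 + 1·493220 = 5380205
u_14 = -3·5380205 + 1·-1628995 = -17769610
u_15 = -3·-17769610 + 1·5380205 = 58689035
u_16 = -3·58689035 + 1·-17769610 = -193836715
u_17 = -3·-193836715 + 1·58689035 = 640199180
u_18 = -3·640199180 + 1·-193836715 = -2114434255
u_19 = -3·-2114434255 + 1·640199180 = 6983501945
u_20 = -3·6983501945 + 1·-2114434255 = -23064940090
u_21 = -3·-23064940090 + 1·6983501945 = 76178322215
u_22 = -3·76178322215 + 1·-23064940090 = -251599906735
u_23 = -3·-251599906735 + 1·76178322215 = 830978042420
u_24 = -3·830978042420 + 1·-251599906735 = -2744534033995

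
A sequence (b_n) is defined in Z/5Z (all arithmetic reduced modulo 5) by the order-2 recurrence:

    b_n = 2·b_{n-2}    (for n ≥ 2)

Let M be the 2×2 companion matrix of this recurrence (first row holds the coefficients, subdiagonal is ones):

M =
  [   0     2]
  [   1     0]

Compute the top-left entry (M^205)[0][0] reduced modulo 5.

0

(M^205)[0][0] is the top entry after applying M 205 times to the unit state (1, 0). Equivalently it is h_{206} for the auxiliary sequence (h_n) obeying the same recurrence with h_1 = 1 and h_i = 0 for 0 ≤ i < 1:
h_2 = 0·1 + 2·0 = 0
h_3 = 0·0 + 2·1 = 2
h_4 = 0·2 + 2·0 = 0
h_5 = 0·0 + 2·2 = 4
h_6 = 0·4 + 2·0 = 0
h_7 = 0·0 + 2·4 = 3
h_8 = 0·3 + 2·0 = 0
h_9 = 0·0 + 2·3 = 1
(h_8, h_9) = (0, 1) = (h_0, h_1), so the sequence has period 8.
206 ≡ 6 (mod 8), hence h_206 = h_6 = 0.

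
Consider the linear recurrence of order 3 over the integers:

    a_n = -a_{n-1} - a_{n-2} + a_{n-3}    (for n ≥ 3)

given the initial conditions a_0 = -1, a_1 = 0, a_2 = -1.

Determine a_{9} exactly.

4

a_3 = -1·-1 + -1·0 + 1·-1 = 0
a_4 = -1·0 + -1·-1 + 1·0 = 1
a_5 = -1·1 + -1·0 + 1·-1 = -2
a_6 = -1·-2 + -1·1 + 1·0 = 1
a_7 = -1·1 + -1·-2 + 1·1 = 2
a_8 = -1·2 + -1·1 + 1·-2 = -5
a_9 = -1·-5 + -1·2 + 1·1 = 4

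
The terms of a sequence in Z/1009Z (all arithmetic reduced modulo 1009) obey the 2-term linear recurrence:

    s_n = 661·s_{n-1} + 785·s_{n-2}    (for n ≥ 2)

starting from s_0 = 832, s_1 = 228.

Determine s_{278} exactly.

489

s_2 = 661·228 + 785·832 = 664
s_3 = 661·664 + 785·228 = 376
s_4 = 661·376 + 785·664 = 918
s_5 = 661·918 + 785·376 = 921
s_6 = 661·921 + 785·918 = 558
s_7 = 661·558 + 785·921 = 85
Continuing the recurrence:
  s_8 = 814;  s_9 = 388;  s_10 = 475;  s_11 = 38;  s_12 = 447;  s_13 = 399
  s_14 = 153;  s_15 = 658;  s_16 = 93;  s_17 = 855;  s_18 = 472;  s_19 = 401
  s_20 = 920;  s_21 = 679;  s_22 = 579;  s_23 = 571;  s_24 = 530;  s_25 = 446
  s_26 = 520;  s_27 = 647;  s_28 = 415;  s_29 = 235;  s_30 = 826;  s_31 = 954
  s_32 = 601;  s_33 = 936;  s_34 = 761;  s_35 = 747;  s_36 = 423;  s_37 = 276
  s_38 = 910;  s_39 = 880;  s_40 = 474;  s_41 = 159;  s_42 = 941;  s_43 = 156
  s_44 = 295;  s_45 = 629;  s_46 = 575;  s_47 = 46;  s_48 = 488;  s_49 = 483
  s_50 = 79;  s_51 = 531;  s_52 = 325;  s_53 = 26;  s_54 = 890;  s_55 = 273
  s_56 = 264;  s_57 = 344;  s_58 = 754;  s_59 = 585;  s_60 = 854;  s_61 = 593
  s_62 = 895;  s_63 = 677;  s_64 = 821;  s_65 = 550;  s_66 = 44;  s_67 = 730
  s_68 = 462;  s_69 = 602;  s_70 = 815;  s_71 = 267;  s_72 = 990;  s_73 = 281
  s_74 = 305;  s_75 = 428;  s_76 = 680;  s_77 = 458;  s_78 = 77;  s_79 = 773
  s_80 = 304;  s_81 = 549;  s_82 = 165;  s_83 = 215;  s_84 = 219;  s_85 = 744
  s_86 = 786;  s_87 = 749;  s_88 = 181;  s_89 = 297;  s_90 = 387;  s_91 = 596
  s_92 = 532;  s_93 = 204;  s_94 = 541;  s_95 = 124;  s_96 = 131;  s_97 = 293
  s_98 = 871;  s_99 = 554;  s_100 = 569;  s_101 = 772;  s_102 = 425;  s_103 = 34
  s_104 = 931;  s_105 = 357;  s_106 = 190;  s_107 = 217;  s_108 = 986;  s_109 = 765
  s_110 = 263;  s_111 = 465;  s_112 = 239;  s_113 = 342;  s_114 = 996;  s_115 = 564
  s_116 = 368;  s_117 = 877;  s_118 = 837;  s_119 = 632;  s_120 = 212;  s_121 = 582
  s_122 = 208;  s_123 = 57;  s_124 = 166;  s_125 = 94;  s_126 = 734;  s_127 = 987
  s_128 = 644;  s_129 = 778;  s_130 = 708;  s_131 = 97;  s_132 = 371;  s_133 = 514
  s_134 = 364;  s_135 = 352;  s_136 = 795;  s_137 = 669;  s_138 = 780;  s_139 = 466
  s_140 = 118;  s_141 = 857;  s_142 = 230;  s_143 = 422;  s_144 = 397;  s_145 = 395
  s_146 = 637;  s_147 = 616;  s_148 = 130;  s_149 = 414;  s_150 = 356;  s_151 = 311
  s_152 = 711;  s_153 = 743;  s_154 = 907;  s_155 = 234;  s_156 = 947;  s_157 = 439
  s_158 = 358;  s_159 = 69;  s_160 = 732;  s_161 = 220;  s_162 = 623;  s_163 = 292
  s_164 = 992;  s_165 = 39;  s_166 = 326;  s_167 = 914;  s_168 = 396;  s_169 = 516
  s_170 = 122;  s_171 = 373;  s_172 = 272;  s_173 = 385;  s_174 = 838;  s_175 = 511
  s_176 = 727;  s_177 = 825;  s_178 = 66;  s_179 = 86;  s_180 = 693;  s_181 = 903
  s_182 = 718;  s_183 = 905;  s_184 = 476;  s_185 = 926;  s_186 = 962;  s_187 = 642
  s_188 = 11;  s_189 = 687;  s_190 = 620;  s_191 = 655;  s_192 = 456;  s_193 = 319
  s_194 = 752;  s_195 = 827;  s_196 = 833;  s_197 = 107;  s_198 = 170;  s_199 = 619
  s_200 = 776;  s_201 = 950;  s_202 = 76;  s_203 = 894;  s_204 = 798;  s_205 = 306
  s_206 = 307;  s_207 = 186;  s_208 = 701;  s_209 = 944;  s_210 = 802;  s_211 = 831
  s_212 = 349;  s_213 = 149;  s_214 = 133;  s_215 = 51;  s_216 = 892;  s_217 = 31
  s_218 = 285;  s_219 = 830;  s_220 = 470;  s_221 = 643;  s_222 = 899;  s_223 = 193
  s_224 = 863;  s_225 = 513;  s_226 = 485;  s_227 = 846;  s_228 = 552;  s_229 = 811
  s_230 = 751;  s_231 = 948;  s_232 = 318;  s_233 = 873;  s_234 = 312;  s_235 = 590
  s_236 = 249;  s_237 = 141;  s_238 = 92;  s_239 = 976;  s_240 = 966;  s_241 = 158
  s_242 = 53;  s_243 = 650;  s_244 = 52;  s_245 = 771;  s_246 = 546;  s_247 = 528
  s_248 = 688;  s_249 = 499;  s_250 = 161;  s_251 = 699;  s_252 = 177;  s_253 = 781
  s_254 = 345;  s_255 = 633;  s_256 = 91;  s_257 = 88;  s_258 = 451;  s_259 = 924
  s_260 = 195;  s_261 = 621;  s_262 = 534;  s_263 = 971;  s_264 = 562;  s_265 = 610
  s_266 = 856;  s_267 = 351;  s_268 = 916;  s_269 = 154;  s_270 = 537;  s_271 = 608
  s_272 = 89;  s_273 = 330;  s_274 = 430;  s_275 = 438;  s_276 = 479
s_277 = 661·479 + 785·438 = 563
s_278 = 661·563 + 785·479 = 489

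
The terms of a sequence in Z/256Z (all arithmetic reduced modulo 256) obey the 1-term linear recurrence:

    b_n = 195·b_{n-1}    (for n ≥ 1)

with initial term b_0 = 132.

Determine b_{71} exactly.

b_1 = 195·132 = 140
b_2 = 195·140 = 164
b_3 = 195·164 = 236
b_4 = 195·236 = 196
b_5 = 195·196 = 76
b_6 = 195·76 = 228
b_7 = 195·228 = 172
b_8 = 195·172 = 4
b_9 = 195·4 = 12
b_10 = 195·12 = 36
b_11 = 195·36 = 108
b_12 = 195·108 = 68
b_13 = 195·68 = 204
b_14 = 195·204 = 100
b_15 = 195·100 = 44
b_16 = 195·44 = 132
(b_16) = (132) = (b_0), so the sequence has period 16.
71 ≡ 7 (mod 16), hence b_71 = b_7 = 172.

172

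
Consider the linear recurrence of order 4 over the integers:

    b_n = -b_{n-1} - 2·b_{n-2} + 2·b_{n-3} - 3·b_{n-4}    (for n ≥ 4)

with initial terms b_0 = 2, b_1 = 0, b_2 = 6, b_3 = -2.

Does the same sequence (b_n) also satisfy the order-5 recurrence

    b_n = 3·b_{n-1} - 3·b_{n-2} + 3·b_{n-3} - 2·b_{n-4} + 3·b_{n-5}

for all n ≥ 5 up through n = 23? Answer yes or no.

Terms b_0..b_23: 2, 0, 6, -2, -16, 32, -22, -68, 224, -228, -290, 1398, -1946, -746, 8304, -14898, 2636, 46006, -105986, 63940, 232136, -710006, 691572, 1000892
n=5: candidate gives -18, actual b_5 = 32 ✗

no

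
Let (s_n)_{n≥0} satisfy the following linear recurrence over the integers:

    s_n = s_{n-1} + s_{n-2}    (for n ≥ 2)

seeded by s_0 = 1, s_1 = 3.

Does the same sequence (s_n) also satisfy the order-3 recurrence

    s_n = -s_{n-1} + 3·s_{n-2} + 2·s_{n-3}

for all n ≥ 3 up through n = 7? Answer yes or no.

yes

Terms s_0..s_7: 1, 3, 4, 7, 11, 18, 29, 47
n=3: candidate gives 7, actual s_3 = 7 ✓
n=4: candidate gives 11, actual s_4 = 11 ✓
n=5: candidate gives 18, actual s_5 = 18 ✓
n=6: candidate gives 29, actual s_6 = 29 ✓
n=7: candidate gives 47, actual s_7 = 47 ✓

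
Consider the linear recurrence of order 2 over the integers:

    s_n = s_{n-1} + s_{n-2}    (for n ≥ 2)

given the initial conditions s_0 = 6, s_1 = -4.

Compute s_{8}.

s_2 = 1·-4 + 1·6 = 2
s_3 = 1·2 + 1·-4 = -2
s_4 = 1·-2 + 1·2 = 0
s_5 = 1·0 + 1·-2 = -2
s_6 = 1·-2 + 1·0 = -2
s_7 = 1·-2 + 1·-2 = -4
s_8 = 1·-4 + 1·-2 = -6

-6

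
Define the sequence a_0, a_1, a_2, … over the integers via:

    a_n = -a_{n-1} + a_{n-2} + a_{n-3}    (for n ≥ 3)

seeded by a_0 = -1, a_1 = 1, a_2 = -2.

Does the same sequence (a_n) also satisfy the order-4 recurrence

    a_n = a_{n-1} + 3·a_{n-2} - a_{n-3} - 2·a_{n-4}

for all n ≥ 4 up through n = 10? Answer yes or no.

Terms a_0..a_10: -1, 1, -2, 2, -3, 3, -4, 4, -5, 5, -6
n=4: candidate gives -3, actual a_4 = -3 ✓
n=5: candidate gives 3, actual a_5 = 3 ✓
n=6: candidate gives -4, actual a_6 = -4 ✓
n=7: candidate gives 4, actual a_7 = 4 ✓
n=8: candidate gives -5, actual a_8 = -5 ✓
n=9: candidate gives 5, actual a_9 = 5 ✓
n=10: candidate gives -6, actual a_10 = -6 ✓

yes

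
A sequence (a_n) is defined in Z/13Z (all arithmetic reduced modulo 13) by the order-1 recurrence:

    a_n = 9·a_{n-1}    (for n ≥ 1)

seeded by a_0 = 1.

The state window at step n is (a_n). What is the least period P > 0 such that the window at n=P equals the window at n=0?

3

n=0: window = (1)
n=1: window = (9)
n=2: window = (3)
n=3: window = (1)
window at n=3 equals window at n=0 → period = 3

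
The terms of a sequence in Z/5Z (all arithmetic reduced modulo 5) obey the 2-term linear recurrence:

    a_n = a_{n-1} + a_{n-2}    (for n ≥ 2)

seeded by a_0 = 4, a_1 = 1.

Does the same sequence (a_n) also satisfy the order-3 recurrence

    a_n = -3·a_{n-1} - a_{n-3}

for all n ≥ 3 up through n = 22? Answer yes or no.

yes

Terms a_0..a_22: 4, 1, 0, 1, 1, 2, 3, 0, 3, 3, 1, 4, 0, 4, 4, 3, 2, 0, 2, 2, 4, 1, 0
n=3: candidate gives 1, actual a_3 = 1 ✓
n=4: candidate gives 1, actual a_4 = 1 ✓
n=5: candidate gives 2, actual a_5 = 2 ✓
n=6: candidate gives 3, actual a_6 = 3 ✓
n=7: candidate gives 0, actual a_7 = 0 ✓
n=8: candidate gives 3, actual a_8 = 3 ✓
n=9: candidate gives 3, actual a_9 = 3 ✓
n=10: candidate gives 1, actual a_10 = 1 ✓
n=11: candidate gives 4, actual a_11 = 4 ✓
n=12: candidate gives 0, actual a_12 = 0 ✓
n=13: candidate gives 4, actual a_13 = 4 ✓
n=14: candidate gives 4, actual a_14 = 4 ✓
n=15: candidate gives 3, actual a_15 = 3 ✓
n=16: candidate gives 2, actual a_16 = 2 ✓
n=17: candidate gives 0, actual a_17 = 0 ✓
n=18: candidate gives 2, actual a_18 = 2 ✓
n=19: candidate gives 2, actual a_19 = 2 ✓
n=20: candidate gives 4, actual a_20 = 4 ✓
n=21: candidate gives 1, actual a_21 = 1 ✓
n=22: candidate gives 0, actual a_22 = 0 ✓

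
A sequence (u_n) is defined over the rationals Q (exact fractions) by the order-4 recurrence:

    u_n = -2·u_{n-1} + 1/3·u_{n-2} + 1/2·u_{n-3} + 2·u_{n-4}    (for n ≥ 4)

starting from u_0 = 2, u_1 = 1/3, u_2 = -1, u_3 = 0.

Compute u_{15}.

-54260695/2916

u_4 = -2·0 + 1/3·-1 + 1/2·1/3 + 2·2 = 23/6
u_5 = -2·23/6 + 1/3·0 + 1/2·-1 + 2·1/3 = -15/2
u_6 = -2·-15/2 + 1/3·23/6 + 1/2·0 + 2·-1 = 257/18
u_7 = -2·257/18 + 1/3·-15/2 + 1/2·23/6 + 2·0 = -1049/36
u_8 = -2·-1049/36 + 1/3·257/18 + 1/2·-15/2 + 2·23/6 = 7231/108
u_9 = -2·7231/108 + 1/3·-1049/36 + 1/2·257/18 + 2·-15/2 = -4090/27
u_10 = -2·-4090/27 + 1/3·7231/108 + 1/2·-1049/36 + 2·257/18 = 219845/648
u_11 = -2·219845/648 + 1/3·-4090/27 + 1/2·7231/108 + 2·-1049/36 = -162827/216
u_12 = -2·-162827/216 + 1/3·219845/648 + 1/2·-4090/27 + 2·7231/108 = 3263807/1944
u_13 = -2·3263807/1944 + 1/3·-162827/216 + 1/2·219845/648 + 2·-4090/27 = -14550575/3888
u_14 = -2·-14550575/3888 + 1/3·3263807/1944 + 1/2·-162827/216 + 2·219845/648 = 97349155/11664
u_15 = -2·97349155/11664 + 1/3·-14550575/3888 + 1/2·3263807/1944 + 2·-162827/216 = -54260695/2916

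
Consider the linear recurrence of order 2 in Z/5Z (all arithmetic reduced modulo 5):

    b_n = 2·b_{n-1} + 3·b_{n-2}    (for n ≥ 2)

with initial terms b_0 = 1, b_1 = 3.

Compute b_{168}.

1

b_2 = 2·3 + 3·1 = 4
b_3 = 2·4 + 3·3 = 2
b_4 = 2·2 + 3·4 = 1
b_5 = 2·1 + 3·2 = 3
(b_4, b_5) = (1, 3) = (b_0, b_1), so the sequence has period 4.
168 ≡ 0 (mod 4), hence b_168 = b_0 = 1.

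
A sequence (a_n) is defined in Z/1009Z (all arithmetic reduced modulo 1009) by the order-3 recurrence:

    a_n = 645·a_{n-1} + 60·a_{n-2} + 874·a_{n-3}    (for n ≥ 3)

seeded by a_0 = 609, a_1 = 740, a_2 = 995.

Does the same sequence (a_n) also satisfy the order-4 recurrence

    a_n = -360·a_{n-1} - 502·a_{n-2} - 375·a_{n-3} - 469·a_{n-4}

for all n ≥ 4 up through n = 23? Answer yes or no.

yes

Terms a_0..a_23: 609, 740, 995, 578, 649, 116, 415, 355, 91, 763, 665, 298, 962, 708, 929, 252, 611, 271, 860, 119, 960, 695, 445, 352
n=4: candidate gives 649, actual a_4 = 649 ✓
n=5: candidate gives 116, actual a_5 = 116 ✓
n=6: candidate gives 415, actual a_6 = 415 ✓
n=7: candidate gives 355, actual a_7 = 355 ✓
n=8: candidate gives 91, actual a_8 = 91 ✓
n=9: candidate gives 763, actual a_9 = 763 ✓
n=10: candidate gives 665, actual a_10 = 665 ✓
n=11: candidate gives 298, actual a_11 = 298 ✓
n=12: candidate gives 962, actual a_12 = 962 ✓
n=13: candidate gives 708, actual a_13 = 708 ✓
n=14: candidate gives 929, actual a_14 = 929 ✓
n=15: candidate gives 252, actual a_15 = 252 ✓
n=16: candidate gives 611, actual a_16 = 611 ✓
n=17: candidate gives 271, actual a_17 = 271 ✓
n=18: candidate gives 860, actual a_18 = 860 ✓
n=19: candidate gives 119, actual a_19 = 119 ✓
n=20: candidate gives 960, actual a_20 = 960 ✓
n=21: candidate gives 695, actual a_21 = 695 ✓
n=22: candidate gives 445, actual a_22 = 445 ✓
n=23: candidate gives 352, actual a_23 = 352 ✓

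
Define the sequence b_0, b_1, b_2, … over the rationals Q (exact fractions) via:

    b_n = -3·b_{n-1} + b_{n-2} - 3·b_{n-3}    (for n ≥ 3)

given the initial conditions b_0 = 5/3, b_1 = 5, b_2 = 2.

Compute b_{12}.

192965

b_3 = -3·2 + 1·5 + -3·5/3 = -6
b_4 = -3·-6 + 1·2 + -3·5 = 5
b_5 = -3·5 + 1·-6 + -3·2 = -27
b_6 = -3·-27 + 1·5 + -3·-6 = 104
b_7 = -3·104 + 1·-27 + -3·5 = -354
b_8 = -3·-354 + 1·104 + -3·-27 = 1247
b_9 = -3·1247 + 1·-354 + -3·104 = -4407
b_10 = -3·-4407 + 1·1247 + -3·-354 = 15530
b_11 = -3·15530 + 1·-4407 + -3·1247 = -54738
b_12 = -3·-54738 + 1·15530 + -3·-4407 = 192965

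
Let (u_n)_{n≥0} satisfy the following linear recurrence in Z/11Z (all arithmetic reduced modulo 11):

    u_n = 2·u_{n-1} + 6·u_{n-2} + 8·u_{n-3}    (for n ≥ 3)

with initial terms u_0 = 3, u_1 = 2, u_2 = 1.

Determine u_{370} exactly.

5

u_3 = 2·1 + 6·2 + 8·3 = 5
u_4 = 2·5 + 6·1 + 8·2 = 10
u_5 = 2·10 + 6·5 + 8·1 = 3
u_6 = 2·3 + 6·10 + 8·5 = 7
u_7 = 2·7 + 6·3 + 8·10 = 2
u_8 = 2·2 + 6·7 + 8·3 = 4
u_9 = 2·4 + 6·2 + 8·7 = 10
u_10 = 2·10 + 6·4 + 8·2 = 5
u_11 = 2·5 + 6·10 + 8·4 = 3
u_12 = 2·3 + 6·5 + 8·10 = 6
u_13 = 2·6 + 6·3 + 8·5 = 4
u_14 = 2·4 + 6·6 + 8·3 = 2
u_15 = 2·2 + 6·4 + 8·6 = 10
u_16 = 2·10 + 6·2 + 8·4 = 9
u_17 = 2·9 + 6·10 + 8·2 = 6
u_18 = 2·6 + 6·9 + 8·10 = 3
u_19 = 2·3 + 6·6 + 8·9 = 4
u_20 = 2·4 + 6·3 + 8·6 = 8
u_21 = 2·8 + 6·4 + 8·3 = 9
u_22 = 2·9 + 6·8 + 8·4 = 10
u_23 = 2·10 + 6·9 + 8·8 = 6
u_24 = 2·6 + 6·10 + 8·9 = 1
u_25 = 2·1 + 6·6 + 8·10 = 8
u_26 = 2·8 + 6·1 + 8·6 = 4
u_27 = 2·4 + 6·8 + 8·1 = 9
u_28 = 2·9 + 6·4 + 8·8 = 7
u_29 = 2·7 + 6·9 + 8·4 = 1
u_30 = 2·1 + 6·7 + 8·9 = 6
u_31 = 2·6 + 6·1 + 8·7 = 8
u_32 = 2·8 + 6·6 + 8·1 = 5
u_33 = 2·5 + 6·8 + 8·6 = 7
u_34 = 2·7 + 6·5 + 8·8 = 9
u_35 = 2·9 + 6·7 + 8·5 = 1
u_36 = 2·1 + 6·9 + 8·7 = 2
u_37 = 2·2 + 6·1 + 8·9 = 5
u_38 = 2·5 + 6·2 + 8·1 = 8
u_39 = 2·8 + 6·5 + 8·2 = 7
u_40 = 2·7 + 6·8 + 8·5 = 3
u_41 = 2·3 + 6·7 + 8·8 = 2
u_42 = 2·2 + 6·3 + 8·7 = 1
(u_40, u_41, u_42) = (3, 2, 1) = (u_0, u_1, u_2), so the sequence has period 40.
370 ≡ 10 (mod 40), hence u_370 = u_10 = 5.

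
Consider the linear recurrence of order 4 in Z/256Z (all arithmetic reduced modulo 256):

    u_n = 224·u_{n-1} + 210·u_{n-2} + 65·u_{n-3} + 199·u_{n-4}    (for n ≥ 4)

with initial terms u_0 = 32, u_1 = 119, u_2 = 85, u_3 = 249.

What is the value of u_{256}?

u_4 = 224·249 + 210·85 + 65·119 + 199·32 = 177
u_5 = 224·177 + 210·249 + 65·85 + 199·119 = 56
u_6 = 224·56 + 210·177 + 65·249 + 199·85 = 126
u_7 = 224·126 + 210·56 + 65·177 + 199·249 = 176
u_8 = 224·176 + 210·126 + 65·56 + 199·177 = 43
u_9 = 224·43 + 210·176 + 65·126 + 199·56 = 134
Continuing the recurrence:
  u_10 = 40;  u_11 = 167;  u_12 = 99;  u_13 = 240;  u_14 = 181;  u_15 = 52
  u_16 = 223;  u_17 = 77;  u_18 = 53;  u_19 = 149;  u_20 = 192;  u_21 = 138
  u_22 = 72;  u_23 = 199;  u_24 = 122;  u_25 = 140;  u_26 = 19;  u_27 = 35
  u_28 = 152;  u_29 = 93;  u_30 = 184;  u_31 = 23;  u_32 = 213;  u_33 = 65
  u_34 = 121;  u_35 = 40;  u_36 = 86;  u_37 = 80;  u_38 = 195;  u_39 = 46
  u_40 = 96;  u_41 = 111;  u_42 = 35;  u_43 = 208;  u_44 = 133;  u_45 = 44
  u_46 = 159;  u_47 = 173;  u_48 = 93;  u_49 = 221;  u_50 = 48;  u_51 = 98
  u_52 = 136;  u_53 = 95;  u_54 = 226;  u_55 = 100;  u_56 = 187;  u_57 = 227
  u_58 = 24;  u_59 = 109;  u_60 = 16;  u_61 = 247;  u_62 = 149;  u_63 = 201
  u_64 = 65;  u_65 = 152;  u_66 = 46;  u_67 = 176;  u_68 = 219;  u_69 = 214
  u_70 = 88;  u_71 = 247;  u_72 = 227;  u_73 = 240;  u_74 = 85;  u_75 = 228
  u_76 = 159;  u_77 = 77;  u_78 = 197;  u_79 = 37;  u_80 = 32;  u_81 = 58
  u_82 = 136;  u_83 = 119;  u_84 = 74;  u_85 = 252;  u_86 = 35;  u_87 = 163
  u_88 = 216;  u_89 = 125;  u_90 = 40;  u_91 = 23;  u_92 = 149;  u_93 = 145
  u_94 = 9;  u_95 = 136;  u_96 = 6;  u_97 = 208;  u_98 = 115;  u_99 = 126
  u_100 = 16;  u_101 = 63;  u_102 = 163;  u_103 = 80;  u_104 = 37;  u_105 = 92
  u_106 = 223;  u_107 = 45;  u_108 = 109;  u_109 = 109;  u_110 = 144;  u_111 = 18
  u_112 = 72;  u_113 = 15;  u_114 = 178;  u_115 = 84;  u_116 = 75;  u_117 = 99
  u_118 = 216;  u_119 = 141;  u_120 = 0;  u_121 = 119;  u_122 = 213;  u_123 = 153
  u_124 = 209;  u_125 = 248;  u_126 = 222;  u_127 = 176;  u_128 = 139;  u_129 = 38
  u_130 = 136;  u_131 = 71;  u_132 = 99;  u_133 = 240;  u_134 = 245;  u_135 = 148
  u_136 = 95;  u_137 = 77;  u_138 = 85;  u_139 = 181;  u_140 = 128;  u_141 = 234
  u_142 = 200;  u_143 = 39;  u_144 = 26;  u_145 = 108;  u_146 = 51;  u_147 = 35
  u_148 = 24;  u_149 = 157;  u_150 = 152;  u_151 = 23;  u_152 = 85;  u_153 = 225
  u_154 = 153;  u_155 = 232;  u_156 = 182;  u_157 = 80;  u_158 = 35;  u_159 = 206
  u_160 = 192;  u_161 = 15;  u_162 = 35;  u_163 = 208;  u_164 = 197;  u_165 = 140
  u_166 = 31;  u_167 = 173;  u_168 = 125;  u_169 = 253;  u_170 = 240;  u_171 = 194
  u_172 = 8;  u_173 = 191;  u_174 = 130;  u_175 = 68;  u_176 = 219;  u_177 = 227
  u_178 = 152;  u_179 = 173;  u_180 = 240;  u_181 = 247;  u_182 = 21;  u_183 = 105
  u_184 = 97;  u_185 = 88;  u_186 = 142;  u_187 = 176;  u_188 = 59;  u_189 = 118
  u_190 = 184;  u_191 = 151;  u_192 = 227;  u_193 = 240;  u_194 = 149;  u_195 = 68
  u_196 = 31;  u_197 = 77;  u_198 = 229;  u_199 = 69;  u_200 = 224;  u_201 = 154
  u_202 = 8;  u_203 = 215;  u_204 = 234;  u_205 = 220;  u_206 = 67;  u_207 = 163
  u_208 = 88;  u_209 = 189;  u_210 = 8;  u_211 = 23;  u_212 = 21;  u_213 = 49
  u_214 = 41;  u_215 = 72;  u_216 = 102;  u_217 = 208;  u_218 = 211;  u_219 = 30
  u_220 = 112;  u_221 = 223;  u_222 = 163;  u_223 = 80;  u_224 = 101;  u_225 = 188
  u_226 = 95;  u_227 = 45;  u_228 = 141;  u_229 = 141;  u_230 = 80;  u_231 = 114
  u_232 = 200;  u_233 = 111;  u_234 = 82;  u_235 = 52;  u_236 = 107;  u_237 = 99
  u_238 = 88;  u_239 = 205;  u_240 = 224;  u_241 = 119;  u_242 = 85;  u_243 = 57
  u_244 = 241;  u_245 = 184;  u_246 = 62;  u_247 = 176;  u_248 = 235;  u_249 = 198
  u_250 = 232;  u_251 = 231;  u_252 = 99;  u_253 = 240;  u_254 = 53
u_255 = 224·53 + 210·240 + 65·99 + 199·231 = 244
u_256 = 224·244 + 210·53 + 65·240 + 199·99 = 223

223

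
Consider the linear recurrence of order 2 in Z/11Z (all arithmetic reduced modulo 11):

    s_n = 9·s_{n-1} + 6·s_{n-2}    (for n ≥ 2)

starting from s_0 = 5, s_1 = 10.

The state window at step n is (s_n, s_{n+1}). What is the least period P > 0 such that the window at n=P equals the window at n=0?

60

n=0: window = (5, 10)
n=1: window = (10, 10)
n=2: window = (10, 7)
n=3: window = (7, 2)
n=4: window = (2, 5)
n=5: window = (5, 2)
n=6: window = (2, 4)
n=7: window = (4, 4)
n=8: window = (4, 5)
n=9: window = (5, 3)
n=10: window = (3, 2)
n=11: window = (2, 3)
n=12: window = (3, 6)
n=13: window = (6, 6)
n=14: window = (6, 2)
n=15: window = (2, 10)
n=16: window = (10, 3)
n=17: window = (3, 10)
n=18: window = (10, 9)
n=19: window = (9, 9)
n=20: window = (9, 3)
n=21: window = (3, 4)
n=22: window = (4, 10)
n=23: window = (10, 4)
n=24: window = (4, 8)
n=25: window = (8, 8)
n=26: window = (8, 10)
n=27: window = (10, 6)
n=28: window = (6, 4)
n=29: window = (4, 6)
n=30: window = (6, 1)
n=31: window = (1, 1)
n=32: window = (1, 4)
n=33: window = (4, 9)
n=34: window = (9, 6)
n=35: window = (6, 9)
n=36: window = (9, 7)
n=37: window = (7, 7)
n=38: window = (7, 6)
n=39: window = (6, 8)
n=40: window = (8, 9)
…
n=58: window = (5, 7)
n=59: window = (7, 5)
n=60: window = (5, 10)
window at n=60 equals window at n=0 → period = 60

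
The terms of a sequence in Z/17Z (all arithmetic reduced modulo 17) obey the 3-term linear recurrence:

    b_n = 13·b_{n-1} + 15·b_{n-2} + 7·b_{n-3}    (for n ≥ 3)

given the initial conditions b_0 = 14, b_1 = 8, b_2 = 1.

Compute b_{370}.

1

b_3 = 13·1 + 15·8 + 7·14 = 10
b_4 = 13·10 + 15·1 + 7·8 = 14
b_5 = 13·14 + 15·10 + 7·1 = 16
b_6 = 13·16 + 15·14 + 7·10 = 12
b_7 = 13·12 + 15·16 + 7·14 = 1
b_8 = 13·1 + 15·12 + 7·16 = 16
Continuing the recurrence:
  b_9 = 1;  b_10 = 5;  b_11 = 5;  b_12 = 11;  b_13 = 15;  b_14 = 4
  b_15 = 14;  b_16 = 7;  b_17 = 6;  b_18 = 9;  b_19 = 1;  b_20 = 3
  b_21 = 15;  b_22 = 9;  b_23 = 6;  b_24 = 12;  b_25 = 3;  b_26 = 6
  b_27 = 3;  b_28 = 14;  b_29 = 14;  b_30 = 5;  b_31 = 16;  b_32 = 7
  b_33 = 9;  b_34 = 11;  b_35 = 4;  b_36 = 8;  b_37 = 3;  b_38 = 0
  b_39 = 16;  b_40 = 8;  b_41 = 4;  b_42 = 12;  b_43 = 0;  b_44 = 4
  b_45 = 0;  b_46 = 9;  b_47 = 9;  b_48 = 14;  b_49 = 6;  b_50 = 11
  b_51 = 8;  b_52 = 5;  b_53 = 7;  b_54 = 1;  b_55 = 0;  b_56 = 13
  b_57 = 6;  b_58 = 1;  b_59 = 7;  b_60 = 12;  b_61 = 13;  b_62 = 7
  b_63 = 13;  b_64 = 8;  b_65 = 8;  b_66 = 9;  b_67 = 4;  b_68 = 5
  b_69 = 1;  b_70 = 14;  b_71 = 11;  b_72 = 3;  b_73 = 13;  b_74 = 2
  b_75 = 4;  b_76 = 3;  b_77 = 11;  b_78 = 12;  b_79 = 2;  b_80 = 11
  b_81 = 2;  b_82 = 1;  b_83 = 1;  b_84 = 8;  b_85 = 7;  b_86 = 14
  b_87 = 3;  b_88 = 9;  b_89 = 5;  b_90 = 0;  b_91 = 2;  b_92 = 10
  b_93 = 7;  b_94 = 0;  b_95 = 5;  b_96 = 12;  b_97 = 10;  b_98 = 5
  b_99 = 10;  b_100 = 3;  b_101 = 3;  b_102 = 1;  b_103 = 11;  b_104 = 9
  b_105 = 0;  b_106 = 8;  b_107 = 14;  b_108 = 13;  b_109 = 10;  b_110 = 15
  b_111 = 11;  b_112 = 13;  b_113 = 14;  b_114 = 12;  b_115 = 15;  b_116 = 14
  b_117 = 15;  b_118 = 0;  b_119 = 0;  b_120 = 3;  b_121 = 5;  b_122 = 8
  b_123 = 13;  b_124 = 1;  b_125 = 9;  b_126 = 2;  b_127 = 15;  b_128 = 16
  b_129 = 5;  b_130 = 2;  b_131 = 9;  b_132 = 12;  b_133 = 16;  b_134 = 9
  b_135 = 16;  b_136 = 13;  b_137 = 13;  b_138 = 0;  b_139 = 14;  b_140 = 1
  b_141 = 2;  b_142 = 3;  b_143 = 8;  b_144 = 10;  b_145 = 16;  b_146 = 6
  b_147 = 14;  b_148 = 10;  b_149 = 8;  b_150 = 12;  b_151 = 6;  b_152 = 8
  b_153 = 6;  b_154 = 2;  b_155 = 2;  b_156 = 13;  b_157 = 9;  b_158 = 3
  b_159 = 10;  b_160 = 0;  b_161 = 1;  b_162 = 15;  b_163 = 6;  b_164 = 4
  b_165 = 9;  b_166 = 15;  b_167 = 1;  b_168 = 12;  b_169 = 4;  b_170 = 1
  b_171 = 4;  b_172 = 10;  b_173 = 10;  b_174 = 2;  b_175 = 8;  b_176 = 0
  b_177 = 15;  b_178 = 13;  b_179 = 3;  b_180 = 16;  b_181 = 4;  b_182 = 7
  b_183 = 8;  b_184 = 16;  b_185 = 3;  b_186 = 12;  b_187 = 7;  b_188 = 3
  b_189 = 7;  b_190 = 15;  b_191 = 15;  b_192 = 10;  b_193 = 1;  b_194 = 13
  b_195 = 16;  b_196 = 2;  b_197 = 0;  b_198 = 6;  b_199 = 7;  b_200 = 11
  b_201 = 1;  b_202 = 6;  b_203 = 0;  b_204 = 12;  b_205 = 11;  b_206 = 0
  b_207 = 11;  b_208 = 16;  b_209 = 16;  b_210 = 15;  b_211 = 3;  b_212 = 2
  b_213 = 6;  b_214 = 10;  b_215 = 13;  b_216 = 4;  b_217 = 11;  b_218 = 5
  b_219 = 3;  b_220 = 4;  b_221 = 13;  b_222 = 12;  b_223 = 5;  b_224 = 13
  b_225 = 5;  b_226 = 6;  b_227 = 6;  b_228 = 16;  b_229 = 0;  b_230 = 10
  b_231 = 4;  b_232 = 15;  b_233 = 2;  b_234 = 7;  b_235 = 5;  b_236 = 14
  b_237 = 0;  b_238 = 7;  b_239 = 2;  b_240 = 12;  b_241 = 14;  b_242 = 2
  b_243 = 14;  b_244 = 4;  b_245 = 4;  b_246 = 6;  b_247 = 13;  b_248 = 15
  b_249 = 7;  b_250 = 16;  b_251 = 10;  b_252 = 11;  b_253 = 14;  b_254 = 9
  b_255 = 13;  b_256 = 11;  b_257 = 10;  b_258 = 12;  b_259 = 9;  b_260 = 10
  b_261 = 9;  b_262 = 7;  b_263 = 7;  b_264 = 4;  b_265 = 2;  b_266 = 16
  b_267 = 11;  b_268 = 6;  b_269 = 15;  b_270 = 5;  b_271 = 9;  b_272 = 8
  b_273 = 2;  b_274 = 5;  b_275 = 15;  b_276 = 12;  b_277 = 8;  b_278 = 15
  b_279 = 8;  b_280 = 11;  b_281 = 11;  b_282 = 7;  b_283 = 10;  b_284 = 6
  b_285 = 5;  b_286 = 4;  b_287 = 16;  b_288 = 14;  b_289 = 8;  b_290 = 1
  b_291 = 10;  b_292 = 14;  b_293 = 16;  b_294 = 12;  b_295 = 1;  b_296 = 16
  b_297 = 1;  b_298 = 5;  b_299 = 5;  b_300 = 11;  b_301 = 15;  b_302 = 4
  b_303 = 14;  b_304 = 7;  b_305 = 6;  b_306 = 9;  b_307 = 1;  b_308 = 3
  b_309 = 15;  b_310 = 9;  b_311 = 6;  b_312 = 12;  b_313 = 3;  b_314 = 6
  b_315 = 3;  b_316 = 14;  b_317 = 14;  b_318 = 5;  b_319 = 16;  b_320 = 7
  b_321 = 9;  b_322 = 11;  b_323 = 4;  b_324 = 8;  b_325 = 3;  b_326 = 0
  b_327 = 16;  b_328 = 8;  b_329 = 4;  b_330 = 12;  b_331 = 0;  b_332 = 4
  b_333 = 0;  b_334 = 9;  b_335 = 9;  b_336 = 14;  b_337 = 6;  b_338 = 11
  b_339 = 8;  b_340 = 5;  b_341 = 7;  b_342 = 1;  b_343 = 0;  b_344 = 13
  b_345 = 6;  b_346 = 1;  b_347 = 7;  b_348 = 12;  b_349 = 13;  b_350 = 7
  b_351 = 13;  b_352 = 8;  b_353 = 8;  b_354 = 9;  b_355 = 4;  b_356 = 5
  b_357 = 1;  b_358 = 14;  b_359 = 11;  b_360 = 3;  b_361 = 13;  b_362 = 2
  b_363 = 4;  b_364 = 3;  b_365 = 11;  b_366 = 12;  b_367 = 2;  b_368 = 11
b_369 = 13·11 + 15·2 + 7·12 = 2
b_370 = 13·2 + 15·11 + 7·2 = 1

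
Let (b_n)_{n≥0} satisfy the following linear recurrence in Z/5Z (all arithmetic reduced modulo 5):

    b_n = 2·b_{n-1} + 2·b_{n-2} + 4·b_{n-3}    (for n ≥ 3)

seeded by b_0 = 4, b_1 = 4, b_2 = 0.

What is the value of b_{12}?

b_3 = 2·0 + 2·4 + 4·4 = 4
b_4 = 2·4 + 2·0 + 4·4 = 4
b_5 = 2·4 + 2·4 + 4·0 = 1
b_6 = 2·1 + 2·4 + 4·4 = 1
b_7 = 2·1 + 2·1 + 4·4 = 0
b_8 = 2·0 + 2·1 + 4·1 = 1
b_9 = 2·1 + 2·0 + 4·1 = 1
b_10 = 2·1 + 2·1 + 4·0 = 4
b_11 = 2·4 + 2·1 + 4·1 = 4
b_12 = 2·4 + 2·4 + 4·1 = 0

0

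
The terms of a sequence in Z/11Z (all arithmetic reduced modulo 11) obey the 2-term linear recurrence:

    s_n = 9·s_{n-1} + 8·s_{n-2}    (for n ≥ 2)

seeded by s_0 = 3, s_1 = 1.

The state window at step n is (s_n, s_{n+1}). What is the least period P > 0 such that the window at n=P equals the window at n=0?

10

n=0: window = (3, 1)
n=1: window = (1, 0)
n=2: window = (0, 8)
n=3: window = (8, 6)
n=4: window = (6, 8)
n=5: window = (8, 10)
n=6: window = (10, 0)
n=7: window = (0, 3)
n=8: window = (3, 5)
n=9: window = (5, 3)
n=10: window = (3, 1)
window at n=10 equals window at n=0 → period = 10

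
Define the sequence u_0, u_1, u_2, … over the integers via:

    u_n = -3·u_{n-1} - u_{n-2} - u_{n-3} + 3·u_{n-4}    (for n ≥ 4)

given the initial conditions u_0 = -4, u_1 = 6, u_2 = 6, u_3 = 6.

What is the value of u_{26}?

u_4 = -3·6 + -1·6 + -1·6 + 3·-4 = -42
u_5 = -3·-42 + -1·6 + -1·6 + 3·6 = 132
u_6 = -3·132 + -1·-42 + -1·6 + 3·6 = -342
u_7 = -3·-342 + -1·132 + -1·-42 + 3·6 = 954
u_8 = -3·954 + -1·-342 + -1·132 + 3·-42 = -2778
u_9 = -3·-2778 + -1·954 + -1·-342 + 3·132 = 8118
u_10 = -3·8118 + -1·-2778 + -1·954 + 3·-342 = -23556
u_11 = -3·-23556 + -1·8118 + -1·-2778 + 3·954 = 68190
u_12 = -3·68190 + -1·-23556 + -1·8118 + 3·-2778 = -197466
u_13 = -3·-197466 + -1·68190 + -1·-23556 + 3·8118 = 572118
u_14 = -3·572118 + -1·-197466 + -1·68190 + 3·-23556 = -1657746
u_15 = -3·-1657746 + -1·572118 + -1·-197466 + 3·68190 = 4803156
u_16 = -3·4803156 + -1·-1657746 + -1·572118 + 3·-197466 = -13916238
u_17 = -3·-13916238 + -1·4803156 + -1·-1657746 + 3·572118 = 40319658
u_18 = -3·40319658 + -1·-13916238 + -1·4803156 + 3·-1657746 = -116819130
u_19 = -3·-116819130 + -1·40319658 + -1·-13916238 + 3·4803156 = 338463438
u_20 = -3·338463438 + -1·-116819130 + -1·40319658 + 3·-13916238 = -980639556
u_21 = -3·-980639556 + -1·338463438 + -1·-116819130 + 3·40319658 = 2841233334
u_22 = -3·2841233334 + -1·-980639556 + -1·338463438 + 3·-116819130 = -8231981274
u_23 = -3·-8231981274 + -1·2841233334 + -1·-980639556 + 3·338463438 = 23850740358
u_24 = -3·23850740358 + -1·-8231981274 + -1·2841233334 + 3·-980639556 = -69103391802
u_25 = -3·-69103391802 + -1·23850740358 + -1·-8231981274 + 3·2841233334 = 200215116324
u_26 = -3·200215116324 + -1·-69103391802 + -1·23850740358 + 3·-8231981274 = -580088641350

-580088641350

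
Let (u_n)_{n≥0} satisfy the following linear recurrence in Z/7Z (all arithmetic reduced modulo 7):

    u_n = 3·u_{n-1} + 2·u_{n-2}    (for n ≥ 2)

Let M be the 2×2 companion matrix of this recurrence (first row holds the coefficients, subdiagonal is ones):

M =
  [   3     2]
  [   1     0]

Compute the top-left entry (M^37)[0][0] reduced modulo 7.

(M^37)[0][0] is the top entry after applying M 37 times to the unit state (1, 0). Equivalently it is h_{38} for the auxiliary sequence (h_n) obeying the same recurrence with h_1 = 1 and h_i = 0 for 0 ≤ i < 1:
h_2 = 3·1 + 2·0 = 3
h_3 = 3·3 + 2·1 = 4
h_4 = 3·4 + 2·3 = 4
h_5 = 3·4 + 2·4 = 6
h_6 = 3·6 + 2·4 = 5
h_7 = 3·5 + 2·6 = 6
h_8 = 3·6 + 2·5 = 0
h_9 = 3·0 + 2·6 = 5
h_10 = 3·5 + 2·0 = 1
h_11 = 3·1 + 2·5 = 6
h_12 = 3·6 + 2·1 = 6
h_13 = 3·6 + 2·6 = 2
h_14 = 3·2 + 2·6 = 4
h_15 = 3·4 + 2·2 = 2
h_16 = 3·2 + 2·4 = 0
h_17 = 3·0 + 2·2 = 4
h_18 = 3·4 + 2·0 = 5
h_19 = 3·5 + 2·4 = 2
h_20 = 3·2 + 2·5 = 2
h_21 = 3·2 + 2·2 = 3
h_22 = 3·3 + 2·2 = 6
h_23 = 3·6 + 2·3 = 3
h_24 = 3·3 + 2·6 = 0
h_25 = 3·0 + 2·3 = 6
h_26 = 3·6 + 2·0 = 4
h_27 = 3·4 + 2·6 = 3
h_28 = 3·3 + 2·4 = 3
h_29 = 3·3 + 2·3 = 1
h_30 = 3·1 + 2·3 = 2
h_31 = 3·2 + 2·1 = 1
h_32 = 3·1 + 2·2 = 0
h_33 = 3·0 + 2·1 = 2
h_34 = 3·2 + 2·0 = 6
h_35 = 3·6 + 2·2 = 1
h_36 = 3·1 + 2·6 = 1
h_37 = 3·1 + 2·1 = 5
h_38 = 3·5 + 2·1 = 3

3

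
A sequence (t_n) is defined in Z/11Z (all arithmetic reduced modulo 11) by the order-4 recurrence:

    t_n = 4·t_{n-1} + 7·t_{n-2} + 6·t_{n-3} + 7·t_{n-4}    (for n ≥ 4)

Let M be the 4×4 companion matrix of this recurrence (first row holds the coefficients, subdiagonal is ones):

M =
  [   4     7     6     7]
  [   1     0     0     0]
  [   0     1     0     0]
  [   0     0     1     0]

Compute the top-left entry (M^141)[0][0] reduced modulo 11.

8

(M^141)[0][0] is the top entry after applying M 141 times to the unit state (1, 0, 0, 0). Equivalently it is h_{144} for the auxiliary sequence (h_n) obeying the same recurrence with h_3 = 1 and h_i = 0 for 0 ≤ i < 3:
h_4 = 4·1 + 7·0 + 6·0 + 7·0 = 4
h_5 = 4·4 + 7·1 + 6·0 + 7·0 = 1
h_6 = 4·1 + 7·4 + 6·1 + 7·0 = 5
h_7 = 4·5 + 7·1 + 6·4 + 7·1 = 3
h_8 = 4·3 + 7·5 + 6·1 + 7·4 = 4
h_9 = 4·4 + 7·3 + 6·5 + 7·1 = 8
Continuing the recurrence:
  h_10 = 3;  h_11 = 3;  h_12 = 10;  h_13 = 3;  h_14 = 0;  h_15 = 3
  h_16 = 1;  h_17 = 2;  h_18 = 0;  h_19 = 8;  h_20 = 7;  h_21 = 10
  h_22 = 5;  h_23 = 1;  h_24 = 5;  h_25 = 6;  h_26 = 1;  h_27 = 6
  h_28 = 3;  h_29 = 3;  h_30 = 10;  h_31 = 0;  h_32 = 10;  h_33 = 0
  h_34 = 8;  h_35 = 4;  h_36 = 10;  h_37 = 6;  h_38 = 9;  h_39 = 1
  h_40 = 8;  h_41 = 3;  h_42 = 5;  h_43 = 8;  h_44 = 9;  h_45 = 0
  h_46 = 3;  h_47 = 1;  h_48 = 0;  h_49 = 3;  h_50 = 6;  h_51 = 8
  h_52 = 4;  h_53 = 8;  h_54 = 7;  h_55 = 10;  h_56 = 0;  h_57 = 3
  h_58 = 0;  h_59 = 3;  h_60 = 8;  h_61 = 8;  h_62 = 7;  h_63 = 10
  h_64 = 6;  h_65 = 5;  h_66 = 6;  h_67 = 0;  h_68 = 4;  h_69 = 10
  h_70 = 0;  h_71 = 6;  h_72 = 2;  h_73 = 10;  h_74 = 2;  h_75 = 0
  h_76 = 0;  h_77 = 5;  h_78 = 1;  h_79 = 6;  h_80 = 6;  h_81 = 8
  h_82 = 7;  h_83 = 8;  h_84 = 6;  h_85 = 2;  h_86 = 4;  h_87 = 1
  h_88 = 9;  h_89 = 4;  h_90 = 3;  h_91 = 2;  h_92 = 6;  h_93 = 7
  h_94 = 4;  h_95 = 5;  h_96 = 0;  h_97 = 9;  h_98 = 6;  h_99 = 1
  h_100 = 1;  h_101 = 0;  h_102 = 0;  h_103 = 2;  h_104 = 4;  h_105 = 8
  h_106 = 6;  h_107 = 8;  h_108 = 7;  h_109 = 0;  h_110 = 7;  h_111 = 5
  h_112 = 8;  h_113 = 10;  h_114 = 10;  h_115 = 6;  h_116 = 1;  h_117 = 0
  h_118 = 3;  h_119 = 5;  h_120 = 4;  h_121 = 3;  h_122 = 3;  h_123 = 4
  h_124 = 6;  h_125 = 3;  h_126 = 0;  h_127 = 8;  h_128 = 4;  h_129 = 5
  h_130 = 8;  h_131 = 4;  h_132 = 9;  h_133 = 4;  h_134 = 5;  h_135 = 9
  h_136 = 4;  h_137 = 5;  h_138 = 5;  h_139 = 10;  h_140 = 1;  h_141 = 7
  h_142 = 9
h_143 = 4·9 + 7·7 + 6·1 + 7·10 = 7
h_144 = 4·7 + 7·9 + 6·7 + 7·1 = 8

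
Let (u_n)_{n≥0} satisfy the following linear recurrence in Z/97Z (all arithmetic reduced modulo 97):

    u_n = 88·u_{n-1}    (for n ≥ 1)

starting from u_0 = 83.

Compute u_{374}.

u_1 = 88·83 = 29
u_2 = 88·29 = 30
u_3 = 88·30 = 21
u_4 = 88·21 = 5
u_5 = 88·5 = 52
u_6 = 88·52 = 17
u_7 = 88·17 = 41
u_8 = 88·41 = 19
u_9 = 88·19 = 23
u_10 = 88·23 = 84
u_11 = 88·84 = 20
u_12 = 88·20 = 14
u_13 = 88·14 = 68
u_14 = 88·68 = 67
u_15 = 88·67 = 76
u_16 = 88·76 = 92
u_17 = 88·92 = 45
u_18 = 88·45 = 80
u_19 = 88·80 = 56
u_20 = 88·56 = 78
u_21 = 88·78 = 74
u_22 = 88·74 = 13
u_23 = 88·13 = 77
u_24 = 88·77 = 83
(u_24) = (83) = (u_0), so the sequence has period 24.
374 ≡ 14 (mod 24), hence u_374 = u_14 = 67.

67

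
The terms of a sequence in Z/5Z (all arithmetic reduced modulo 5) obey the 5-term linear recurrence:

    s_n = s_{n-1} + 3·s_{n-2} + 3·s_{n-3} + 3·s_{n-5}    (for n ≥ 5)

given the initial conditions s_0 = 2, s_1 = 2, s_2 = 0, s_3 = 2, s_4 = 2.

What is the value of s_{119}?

3

s_5 = 1·2 + 3·2 + 3·0 + 0·2 + 3·2 = 4
s_6 = 1·4 + 3·2 + 3·2 + 0·0 + 3·2 = 2
s_7 = 1·2 + 3·4 + 3·2 + 0·2 + 3·0 = 0
s_8 = 1·0 + 3·2 + 3·4 + 0·2 + 3·2 = 4
s_9 = 1·4 + 3·0 + 3·2 + 0·4 + 3·2 = 1
s_10 = 1·1 + 3·4 + 3·0 + 0·2 + 3·4 = 0
s_11 = 1·0 + 3·1 + 3·4 + 0·0 + 3·2 = 1
s_12 = 1·1 + 3·0 + 3·1 + 0·4 + 3·0 = 4
s_13 = 1·4 + 3·1 + 3·0 + 0·1 + 3·4 = 4
s_14 = 1·4 + 3·4 + 3·1 + 0·0 + 3·1 = 2
s_15 = 1·2 + 3·4 + 3·4 + 0·1 + 3·0 = 1
s_16 = 1·1 + 3·2 + 3·4 + 0·4 + 3·1 = 2
s_17 = 1·2 + 3·1 + 3·2 + 0·4 + 3·4 = 3
s_18 = 1·3 + 3·2 + 3·1 + 0·2 + 3·4 = 4
s_19 = 1·4 + 3·3 + 3·2 + 0·1 + 3·2 = 0
s_20 = 1·0 + 3·4 + 3·3 + 0·2 + 3·1 = 4
s_21 = 1·4 + 3·0 + 3·4 + 0·3 + 3·2 = 2
s_22 = 1·2 + 3·4 + 3·0 + 0·4 + 3·3 = 3
s_23 = 1·3 + 3·2 + 3·4 + 0·0 + 3·4 = 3
s_24 = 1·3 + 3·3 + 3·2 + 0·4 + 3·0 = 3
s_25 = 1·3 + 3·3 + 3·3 + 0·2 + 3·4 = 3
s_26 = 1·3 + 3·3 + 3·3 + 0·3 + 3·2 = 2
s_27 = 1·2 + 3·3 + 3·3 + 0·3 + 3·3 = 4
s_28 = 1·4 + 3·2 + 3·3 + 0·3 + 3·3 = 3
s_29 = 1·3 + 3·4 + 3·2 + 0·3 + 3·3 = 0
s_30 = 1·0 + 3·3 + 3·4 + 0·2 + 3·3 = 0
s_31 = 1·0 + 3·0 + 3·3 + 0·4 + 3·2 = 0
s_32 = 1·0 + 3·0 + 3·0 + 0·3 + 3·4 = 2
s_33 = 1·2 + 3·0 + 3·0 + 0·0 + 3·3 = 1
s_34 = 1·1 + 3·2 + 3·0 + 0·0 + 3·0 = 2
s_35 = 1·2 + 3·1 + 3·2 + 0·0 + 3·0 = 1
s_36 = 1·1 + 3·2 + 3·1 + 0·2 + 3·0 = 0
s_37 = 1·0 + 3·1 + 3·2 + 0·1 + 3·2 = 0
s_38 = 1·0 + 3·0 + 3·1 + 0·2 + 3·1 = 1
s_39 = 1·1 + 3·0 + 3·0 + 0·1 + 3·2 = 2
s_40 = 1·2 + 3·1 + 3·0 + 0·0 + 3·1 = 3
s_41 = 1·3 + 3·2 + 3·1 + 0·0 + 3·0 = 2
s_42 = 1·2 + 3·3 + 3·2 + 0·1 + 3·0 = 2
s_43 = 1·2 + 3·2 + 3·3 + 0·2 + 3·1 = 0
s_44 = 1·0 + 3·2 + 3·2 + 0·3 + 3·2 = 3
s_45 = 1·3 + 3·0 + 3·2 + 0·2 + 3·3 = 3
s_46 = 1·3 + 3·3 + 3·0 + 0·2 + 3·2 = 3
s_47 = 1·3 + 3·3 + 3·3 + 0·0 + 3·2 = 2
s_48 = 1·2 + 3·3 + 3·3 + 0·3 + 3·0 = 0
s_49 = 1·0 + 3·2 + 3·3 + 0·3 + 3·3 = 4
s_50 = 1·4 + 3·0 + 3·2 + 0·3 + 3·3 = 4
s_51 = 1·4 + 3·4 + 3·0 + 0·2 + 3·3 = 0
s_52 = 1·0 + 3·4 + 3·4 + 0·0 + 3·2 = 0
s_53 = 1·0 + 3·0 + 3·4 + 0·4 + 3·0 = 2
s_54 = 1·2 + 3·0 + 3·0 + 0·4 + 3·4 = 4
s_55 = 1·4 + 3·2 + 3·0 + 0·0 + 3·4 = 2
s_56 = 1·2 + 3·4 + 3·2 + 0·0 + 3·0 = 0
s_57 = 1·0 + 3·2 + 3·4 + 0·2 + 3·0 = 3
s_58 = 1·3 + 3·0 + 3·2 + 0·4 + 3·2 = 0
s_59 = 1·0 + 3·3 + 3·0 + 0·2 + 3·4 = 1
s_60 = 1·1 + 3·0 + 3·3 + 0·0 + 3·2 = 1
s_61 = 1·1 + 3·1 + 3·0 + 0·3 + 3·0 = 4
s_62 = 1·4 + 3·1 + 3·1 + 0·0 + 3·3 = 4
s_63 = 1·4 + 3·4 + 3·1 + 0·1 + 3·0 = 4
s_64 = 1·4 + 3·4 + 3·4 + 0·1 + 3·1 = 1
s_65 = 1·1 + 3·4 + 3·4 + 0·4 + 3·1 = 3
s_66 = 1·3 + 3·1 + 3·4 + 0·4 + 3·4 = 0
s_67 = 1·0 + 3·3 + 3·1 + 0·4 + 3·4 = 4
s_68 = 1·4 + 3·0 + 3·3 + 0·1 + 3·4 = 0
s_69 = 1·0 + 3·4 + 3·0 + 0·3 + 3·1 = 0
s_70 = 1·0 + 3·0 + 3·4 + 0·0 + 3·3 = 1
s_71 = 1·1 + 3·0 + 3·0 + 0·4 + 3·0 = 1
s_72 = 1·1 + 3·1 + 3·0 + 0·0 + 3·4 = 1
s_73 = 1·1 + 3·1 + 3·1 + 0·0 + 3·0 = 2
s_74 = 1·2 + 3·1 + 3·1 + 0·1 + 3·0 = 3
s_75 = 1·3 + 3·2 + 3·1 + 0·1 + 3·1 = 0
s_76 = 1·0 + 3·3 + 3·2 + 0·1 + 3·1 = 3
s_77 = 1·3 + 3·0 + 3·3 + 0·2 + 3·1 = 0
s_78 = 1·0 + 3·3 + 3·0 + 0·3 + 3·2 = 0
s_79 = 1·0 + 3·0 + 3·3 + 0·0 + 3·3 = 3
s_80 = 1·3 + 3·0 + 3·0 + 0·3 + 3·0 = 3
s_81 = 1·3 + 3·3 + 3·0 + 0·0 + 3·3 = 1
s_82 = 1·1 + 3·3 + 3·3 + 0·0 + 3·0 = 4
s_83 = 1·4 + 3·1 + 3·3 + 0·3 + 3·0 = 1
s_84 = 1·1 + 3·4 + 3·1 + 0·3 + 3·3 = 0
s_85 = 1·0 + 3·1 + 3·4 + 0·1 + 3·3 = 4
s_86 = 1·4 + 3·0 + 3·1 + 0·4 + 3·1 = 0
s_87 = 1·0 + 3·4 + 3·0 + 0·1 + 3·4 = 4
s_88 = 1·4 + 3·0 + 3·4 + 0·0 + 3·1 = 4
s_89 = 1·4 + 3·4 + 3·0 + 0·4 + 3·0 = 1
s_90 = 1·1 + 3·4 + 3·4 + 0·0 + 3·4 = 2
s_91 = 1·2 + 3·1 + 3·4 + 0·4 + 3·0 = 2
s_92 = 1·2 + 3·2 + 3·1 + 0·4 + 3·4 = 3
s_93 = 1·3 + 3·2 + 3·2 + 0·1 + 3·4 = 2
s_94 = 1·2 + 3·3 + 3·2 + 0·2 + 3·1 = 0
s_95 = 1·0 + 3·2 + 3·3 + 0·2 + 3·2 = 1
s_96 = 1·1 + 3·0 + 3·2 + 0·3 + 3·2 = 3
s_97 = 1·3 + 3·1 + 3·0 + 0·2 + 3·3 = 0
s_98 = 1·0 + 3·3 + 3·1 + 0·0 + 3·2 = 3
s_99 = 1·3 + 3·0 + 3·3 + 0·1 + 3·0 = 2
s_100 = 1·2 + 3·3 + 3·0 + 0·3 + 3·1 = 4
s_101 = 1·4 + 3·2 + 3·3 + 0·0 + 3·3 = 3
s_102 = 1·3 + 3·4 + 3·2 + 0·3 + 3·0 = 1
s_103 = 1·1 + 3·3 + 3·4 + 0·2 + 3·3 = 1
s_104 = 1·1 + 3·1 + 3·3 + 0·4 + 3·2 = 4
s_105 = 1·4 + 3·1 + 3·1 + 0·3 + 3·4 = 2
s_106 = 1·2 + 3·4 + 3·1 + 0·1 + 3·3 = 1
s_107 = 1·1 + 3·2 + 3·4 + 0·1 + 3·1 = 2
s_108 = 1·2 + 3·1 + 3·2 + 0·4 + 3·1 = 4
s_109 = 1·4 + 3·2 + 3·1 + 0·2 + 3·4 = 0
s_110 = 1·0 + 3·4 + 3·2 + 0·1 + 3·2 = 4
s_111 = 1·4 + 3·0 + 3·4 + 0·2 + 3·1 = 4
s_112 = 1·4 + 3·4 + 3·0 + 0·4 + 3·2 = 2
s_113 = 1·2 + 3·4 + 3·4 + 0·0 + 3·4 = 3
s_114 = 1·3 + 3·2 + 3·4 + 0·4 + 3·0 = 1
s_115 = 1·1 + 3·3 + 3·2 + 0·4 + 3·4 = 3
s_116 = 1·3 + 3·1 + 3·3 + 0·2 + 3·4 = 2
s_117 = 1·2 + 3·3 + 3·1 + 0·3 + 3·2 = 0
s_118 = 1·0 + 3·2 + 3·3 + 0·1 + 3·3 = 4
s_119 = 1·4 + 3·0 + 3·2 + 0·3 + 3·1 = 3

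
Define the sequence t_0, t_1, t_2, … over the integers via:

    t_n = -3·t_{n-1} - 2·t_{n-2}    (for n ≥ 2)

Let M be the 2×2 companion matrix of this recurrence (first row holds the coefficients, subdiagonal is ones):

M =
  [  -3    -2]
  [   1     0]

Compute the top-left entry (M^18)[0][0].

(M^18)[0][0] is the top entry after applying M 18 times to the unit state (1, 0). Equivalently it is h_{19} for the auxiliary sequence (h_n) obeying the same recurrence with h_1 = 1 and h_i = 0 for 0 ≤ i < 1:
h_2 = -3·1 + -2·0 = -3
h_3 = -3·-3 + -2·1 = 7
h_4 = -3·7 + -2·-3 = -15
h_5 = -3·-15 + -2·7 = 31
h_6 = -3·31 + -2·-15 = -63
h_7 = -3·-63 + -2·31 = 127
h_8 = -3·127 + -2·-63 = -255
h_9 = -3·-255 + -2·127 = 511
h_10 = -3·511 + -2·-255 = -1023
h_11 = -3·-1023 + -2·511 = 2047
h_12 = -3·2047 + -2·-1023 = -4095
h_13 = -3·-4095 + -2·2047 = 8191
h_14 = -3·8191 + -2·-4095 = -16383
h_15 = -3·-16383 + -2·8191 = 32767
h_16 = -3·32767 + -2·-16383 = -65535
h_17 = -3·-65535 + -2·32767 = 131071
h_18 = -3·131071 + -2·-65535 = -262143
h_19 = -3·-262143 + -2·131071 = 524287

524287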